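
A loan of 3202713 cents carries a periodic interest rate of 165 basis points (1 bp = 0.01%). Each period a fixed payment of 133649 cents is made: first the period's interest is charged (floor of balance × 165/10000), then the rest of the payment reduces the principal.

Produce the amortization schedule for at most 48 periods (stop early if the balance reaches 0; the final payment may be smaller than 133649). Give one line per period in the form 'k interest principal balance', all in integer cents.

1 52844 80805 3121908
2 51511 82138 3039770
3 50156 83493 2956277
4 48778 84871 2871406
5 47378 86271 2785135
6 45954 87695 2697440
7 44507 89142 2608298
8 43036 90613 2517685
9 41541 92108 2425577
10 40022 93627 2331950
11 38477 95172 2236778
12 36906 96743 2140035
13 35310 98339 2041696
14 33687 99962 1941734
15 32038 101611 1840123
16 30362 103287 1736836
17 28657 104992 1631844
18 26925 106724 1525120
19 25164 108485 1416635
20 23374 110275 1306360
21 21554 112095 1194265
22 19705 113944 1080321
23 17825 115824 964497
24 15914 117735 846762
25 13971 119678 727084
26 11996 121653 605431
27 9989 123660 481771
28 7949 125700 356071
29 5875 127774 228297
30 3766 129883 98414
31 1623 98414 0

1. interest=⌊3202713·165/10000⌋=52844; principal=133649-52844=80805; balance=3202713-80805=3121908
2. interest=⌊3121908·165/10000⌋=51511; principal=133649-51511=82138; balance=3121908-82138=3039770
3. interest=⌊3039770·165/10000⌋=50156; principal=133649-50156=83493; balance=3039770-83493=2956277
4. interest=⌊2956277·165/10000⌋=48778; principal=133649-48778=84871; balance=2956277-84871=2871406
5. interest=⌊2871406·165/10000⌋=47378; principal=133649-47378=86271; balance=2871406-86271=2785135
6. interest=⌊2785135·165/10000⌋=45954; principal=133649-45954=87695; balance=2785135-87695=2697440
7. interest=⌊2697440·165/10000⌋=44507; principal=133649-44507=89142; balance=2697440-89142=2608298
8. interest=⌊2608298·165/10000⌋=43036; principal=133649-43036=90613; balance=2608298-90613=2517685
9. interest=⌊2517685·165/10000⌋=41541; principal=133649-41541=92108; balance=2517685-92108=2425577
10. interest=⌊2425577·165/10000⌋=40022; principal=133649-40022=93627; balance=2425577-93627=2331950
11. interest=⌊2331950·165/10000⌋=38477; principal=133649-38477=95172; balance=2331950-95172=2236778
12. interest=⌊2236778·165/10000⌋=36906; principal=133649-36906=96743; balance=2236778-96743=2140035
13. interest=⌊2140035·165/10000⌋=35310; principal=133649-35310=98339; balance=2140035-98339=2041696
14. interest=⌊2041696·165/10000⌋=33687; principal=133649-33687=99962; balance=2041696-99962=1941734
15. interest=⌊1941734·165/10000⌋=32038; principal=133649-32038=101611; balance=1941734-101611=1840123
16. interest=⌊1840123·165/10000⌋=30362; principal=133649-30362=103287; balance=1840123-103287=1736836
17. interest=⌊1736836·165/10000⌋=28657; principal=133649-28657=104992; balance=1736836-104992=1631844
18. interest=⌊1631844·165/10000⌋=26925; principal=133649-26925=106724; balance=1631844-106724=1525120
19. interest=⌊1525120·165/10000⌋=25164; principal=133649-25164=108485; balance=1525120-108485=1416635
20. interest=⌊1416635·165/10000⌋=23374; principal=133649-23374=110275; balance=1416635-110275=1306360
21. interest=⌊1306360·165/10000⌋=21554; principal=133649-21554=112095; balance=1306360-112095=1194265
22. interest=⌊1194265·165/10000⌋=19705; principal=133649-19705=113944; balance=1194265-113944=1080321
23. interest=⌊1080321·165/10000⌋=17825; principal=133649-17825=115824; balance=1080321-115824=964497
24. interest=⌊964497·165/10000⌋=15914; principal=133649-15914=117735; balance=964497-117735=846762
25. interest=⌊846762·165/10000⌋=13971; principal=133649-13971=119678; balance=846762-119678=727084
26. interest=⌊727084·165/10000⌋=11996; principal=133649-11996=121653; balance=727084-121653=605431
27. interest=⌊605431·165/10000⌋=9989; principal=133649-9989=123660; balance=605431-123660=481771
28. interest=⌊481771·165/10000⌋=7949; principal=133649-7949=125700; balance=481771-125700=356071
29. interest=⌊356071·165/10000⌋=5875; principal=133649-5875=127774; balance=356071-127774=228297
30. interest=⌊228297·165/10000⌋=3766; principal=133649-3766=129883; balance=228297-129883=98414
31. interest=⌊98414·165/10000⌋=1623; principal=min(133649-1623,98414)=98414; balance=98414-98414=0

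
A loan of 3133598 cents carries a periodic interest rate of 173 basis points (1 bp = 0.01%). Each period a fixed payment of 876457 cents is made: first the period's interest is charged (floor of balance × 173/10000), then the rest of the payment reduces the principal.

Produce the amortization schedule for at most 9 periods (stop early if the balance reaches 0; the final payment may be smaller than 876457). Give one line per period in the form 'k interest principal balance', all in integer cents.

1. interest=⌊3133598·173/10000⌋=54211; principal=876457-54211=822246; balance=3133598-822246=2311352
2. interest=⌊2311352·173/10000⌋=39986; principal=876457-39986=836471; balance=2311352-836471=1474881
3. interest=⌊1474881·173/10000⌋=25515; principal=876457-25515=850942; balance=1474881-850942=623939
4. interest=⌊623939·173/10000⌋=10794; principal=min(876457-10794,623939)=623939; balance=623939-623939=0

1 54211 822246 2311352
2 39986 836471 1474881
3 25515 850942 623939
4 10794 623939 0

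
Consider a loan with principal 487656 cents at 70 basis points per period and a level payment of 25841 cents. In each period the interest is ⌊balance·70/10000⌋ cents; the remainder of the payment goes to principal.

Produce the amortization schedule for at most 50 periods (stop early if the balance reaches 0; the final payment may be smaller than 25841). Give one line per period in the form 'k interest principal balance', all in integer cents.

1 3413 22428 465228
2 3256 22585 442643
3 3098 22743 419900
4 2939 22902 396998
5 2778 23063 373935
6 2617 23224 350711
7 2454 23387 327324
8 2291 23550 303774
9 2126 23715 280059
10 1960 23881 256178
11 1793 24048 232130
12 1624 24217 207913
13 1455 24386 183527
14 1284 24557 158970
15 1112 24729 134241
16 939 24902 109339
17 765 25076 84263
18 589 25252 59011
19 413 25428 33583
20 235 25606 7977
21 55 7977 0

1. interest=⌊487656·70/10000⌋=3413; principal=25841-3413=22428; balance=487656-22428=465228
2. interest=⌊465228·70/10000⌋=3256; principal=25841-3256=22585; balance=465228-22585=442643
3. interest=⌊442643·70/10000⌋=3098; principal=25841-3098=22743; balance=442643-22743=419900
4. interest=⌊419900·70/10000⌋=2939; principal=25841-2939=22902; balance=419900-22902=396998
5. interest=⌊396998·70/10000⌋=2778; principal=25841-2778=23063; balance=396998-23063=373935
6. interest=⌊373935·70/10000⌋=2617; principal=25841-2617=23224; balance=373935-23224=350711
7. interest=⌊350711·70/10000⌋=2454; principal=25841-2454=23387; balance=350711-23387=327324
8. interest=⌊327324·70/10000⌋=2291; principal=25841-2291=23550; balance=327324-23550=303774
9. interest=⌊303774·70/10000⌋=2126; principal=25841-2126=23715; balance=303774-23715=280059
10. interest=⌊280059·70/10000⌋=1960; principal=25841-1960=23881; balance=280059-23881=256178
11. interest=⌊256178·70/10000⌋=1793; principal=25841-1793=24048; balance=256178-24048=232130
12. interest=⌊232130·70/10000⌋=1624; principal=25841-1624=24217; balance=232130-24217=207913
13. interest=⌊207913·70/10000⌋=1455; principal=25841-1455=24386; balance=207913-24386=183527
14. interest=⌊183527·70/10000⌋=1284; principal=25841-1284=24557; balance=183527-24557=158970
15. interest=⌊158970·70/10000⌋=1112; principal=25841-1112=24729; balance=158970-24729=134241
16. interest=⌊134241·70/10000⌋=939; principal=25841-939=24902; balance=134241-24902=109339
17. interest=⌊109339·70/10000⌋=765; principal=25841-765=25076; balance=109339-25076=84263
18. interest=⌊84263·70/10000⌋=589; principal=25841-589=25252; balance=84263-25252=59011
19. interest=⌊59011·70/10000⌋=413; principal=25841-413=25428; balance=59011-25428=33583
20. interest=⌊33583·70/10000⌋=235; principal=25841-235=25606; balance=33583-25606=7977
21. interest=⌊7977·70/10000⌋=55; principal=min(25841-55,7977)=7977; balance=7977-7977=0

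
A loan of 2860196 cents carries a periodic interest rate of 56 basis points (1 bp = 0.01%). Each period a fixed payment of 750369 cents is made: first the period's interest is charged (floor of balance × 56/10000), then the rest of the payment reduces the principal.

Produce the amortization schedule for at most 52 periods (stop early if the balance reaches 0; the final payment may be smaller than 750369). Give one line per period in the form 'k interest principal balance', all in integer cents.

1 16017 734352 2125844
2 11904 738465 1387379
3 7769 742600 644779
4 3610 644779 0

1. interest=⌊2860196·56/10000⌋=16017; principal=750369-16017=734352; balance=2860196-734352=2125844
2. interest=⌊2125844·56/10000⌋=11904; principal=750369-11904=738465; balance=2125844-738465=1387379
3. interest=⌊1387379·56/10000⌋=7769; principal=750369-7769=742600; balance=1387379-742600=644779
4. interest=⌊644779·56/10000⌋=3610; principal=min(750369-3610,644779)=644779; balance=644779-644779=0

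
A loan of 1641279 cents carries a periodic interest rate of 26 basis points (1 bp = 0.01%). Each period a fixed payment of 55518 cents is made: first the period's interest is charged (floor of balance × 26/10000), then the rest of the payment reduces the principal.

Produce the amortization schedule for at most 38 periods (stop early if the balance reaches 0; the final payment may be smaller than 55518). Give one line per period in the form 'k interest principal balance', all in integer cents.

1 4267 51251 1590028
2 4134 51384 1538644
3 4000 51518 1487126
4 3866 51652 1435474
5 3732 51786 1383688
6 3597 51921 1331767
7 3462 52056 1279711
8 3327 52191 1227520
9 3191 52327 1175193
10 3055 52463 1122730
11 2919 52599 1070131
12 2782 52736 1017395
13 2645 52873 964522
14 2507 53011 911511
15 2369 53149 858362
16 2231 53287 805075
17 2093 53425 751650
18 1954 53564 698086
19 1815 53703 644383
20 1675 53843 590540
21 1535 53983 536557
22 1395 54123 482434
23 1254 54264 428170
24 1113 54405 373765
25 971 54547 319218
26 829 54689 264529
27 687 54831 209698
28 545 54973 154725
29 402 55116 99609
30 258 55260 44349
31 115 44349 0

1. interest=⌊1641279·26/10000⌋=4267; principal=55518-4267=51251; balance=1641279-51251=1590028
2. interest=⌊1590028·26/10000⌋=4134; principal=55518-4134=51384; balance=1590028-51384=1538644
3. interest=⌊1538644·26/10000⌋=4000; principal=55518-4000=51518; balance=1538644-51518=1487126
4. interest=⌊1487126·26/10000⌋=3866; principal=55518-3866=51652; balance=1487126-51652=1435474
5. interest=⌊1435474·26/10000⌋=3732; principal=55518-3732=51786; balance=1435474-51786=1383688
6. interest=⌊1383688·26/10000⌋=3597; principal=55518-3597=51921; balance=1383688-51921=1331767
7. interest=⌊1331767·26/10000⌋=3462; principal=55518-3462=52056; balance=1331767-52056=1279711
8. interest=⌊1279711·26/10000⌋=3327; principal=55518-3327=52191; balance=1279711-52191=1227520
9. interest=⌊1227520·26/10000⌋=3191; principal=55518-3191=52327; balance=1227520-52327=1175193
10. interest=⌊1175193·26/10000⌋=3055; principal=55518-3055=52463; balance=1175193-52463=1122730
11. interest=⌊1122730·26/10000⌋=2919; principal=55518-2919=52599; balance=1122730-52599=1070131
12. interest=⌊1070131·26/10000⌋=2782; principal=55518-2782=52736; balance=1070131-52736=1017395
13. interest=⌊1017395·26/10000⌋=2645; principal=55518-2645=52873; balance=1017395-52873=964522
14. interest=⌊964522·26/10000⌋=2507; principal=55518-2507=53011; balance=964522-53011=911511
15. interest=⌊911511·26/10000⌋=2369; principal=55518-2369=53149; balance=911511-53149=858362
16. interest=⌊858362·26/10000⌋=2231; principal=55518-2231=53287; balance=858362-53287=805075
17. interest=⌊805075·26/10000⌋=2093; principal=55518-2093=53425; balance=805075-53425=751650
18. interest=⌊751650·26/10000⌋=1954; principal=55518-1954=53564; balance=751650-53564=698086
19. interest=⌊698086·26/10000⌋=1815; principal=55518-1815=53703; balance=698086-53703=644383
20. interest=⌊644383·26/10000⌋=1675; principal=55518-1675=53843; balance=644383-53843=590540
21. interest=⌊590540·26/10000⌋=1535; principal=55518-1535=53983; balance=590540-53983=536557
22. interest=⌊536557·26/10000⌋=1395; principal=55518-1395=54123; balance=536557-54123=482434
23. interest=⌊482434·26/10000⌋=1254; principal=55518-1254=54264; balance=482434-54264=428170
24. interest=⌊428170·26/10000⌋=1113; principal=55518-1113=54405; balance=428170-54405=373765
25. interest=⌊373765·26/10000⌋=971; principal=55518-971=54547; balance=373765-54547=319218
26. interest=⌊319218·26/10000⌋=829; principal=55518-829=54689; balance=319218-54689=264529
27. interest=⌊264529·26/10000⌋=687; principal=55518-687=54831; balance=264529-54831=209698
28. interest=⌊209698·26/10000⌋=545; principal=55518-545=54973; balance=209698-54973=154725
29. interest=⌊154725·26/10000⌋=402; principal=55518-402=55116; balance=154725-55116=99609
30. interest=⌊99609·26/10000⌋=258; principal=55518-258=55260; balance=99609-55260=44349
31. interest=⌊44349·26/10000⌋=115; principal=min(55518-115,44349)=44349; balance=44349-44349=0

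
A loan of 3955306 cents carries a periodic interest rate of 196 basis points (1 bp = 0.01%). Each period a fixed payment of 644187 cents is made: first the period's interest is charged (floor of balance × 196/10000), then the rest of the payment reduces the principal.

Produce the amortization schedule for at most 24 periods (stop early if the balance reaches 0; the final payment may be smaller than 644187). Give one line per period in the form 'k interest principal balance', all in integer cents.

1 77523 566664 3388642
2 66417 577770 2810872
3 55093 589094 2221778
4 43546 600641 1621137
5 31774 612413 1008724
6 19770 624417 384307
7 7532 384307 0

1. interest=⌊3955306·196/10000⌋=77523; principal=644187-77523=566664; balance=3955306-566664=3388642
2. interest=⌊3388642·196/10000⌋=66417; principal=644187-66417=577770; balance=3388642-577770=2810872
3. interest=⌊2810872·196/10000⌋=55093; principal=644187-55093=589094; balance=2810872-589094=2221778
4. interest=⌊2221778·196/10000⌋=43546; principal=644187-43546=600641; balance=2221778-600641=1621137
5. interest=⌊1621137·196/10000⌋=31774; principal=644187-31774=612413; balance=1621137-612413=1008724
6. interest=⌊1008724·196/10000⌋=19770; principal=644187-19770=624417; balance=1008724-624417=384307
7. interest=⌊384307·196/10000⌋=7532; principal=min(644187-7532,384307)=384307; balance=384307-384307=0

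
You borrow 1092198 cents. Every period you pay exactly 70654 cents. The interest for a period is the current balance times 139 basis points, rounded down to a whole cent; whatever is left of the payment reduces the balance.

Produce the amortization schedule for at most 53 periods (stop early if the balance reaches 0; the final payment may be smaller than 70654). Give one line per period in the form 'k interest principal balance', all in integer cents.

1. interest=⌊1092198·139/10000⌋=15181; principal=70654-15181=55473; balance=1092198-55473=1036725
2. interest=⌊1036725·139/10000⌋=14410; principal=70654-14410=56244; balance=1036725-56244=980481
3. interest=⌊980481·139/10000⌋=13628; principal=70654-13628=57026; balance=980481-57026=923455
4. interest=⌊923455·139/10000⌋=12836; principal=70654-12836=57818; balance=923455-57818=865637
5. interest=⌊865637·139/10000⌋=12032; principal=70654-12032=58622; balance=865637-58622=807015
6. interest=⌊807015·139/10000⌋=11217; principal=70654-11217=59437; balance=807015-59437=747578
7. interest=⌊747578·139/10000⌋=10391; principal=70654-10391=60263; balance=747578-60263=687315
8. interest=⌊687315·139/10000⌋=9553; principal=70654-9553=61101; balance=687315-61101=626214
9. interest=⌊626214·139/10000⌋=8704; principal=70654-8704=61950; balance=626214-61950=564264
10. interest=⌊564264·139/10000⌋=7843; principal=70654-7843=62811; balance=564264-62811=501453
11. interest=⌊501453·139/10000⌋=6970; principal=70654-6970=63684; balance=501453-63684=437769
12. interest=⌊437769·139/10000⌋=6084; principal=70654-6084=64570; balance=437769-64570=373199
13. interest=⌊373199·139/10000⌋=5187; principal=70654-5187=65467; balance=373199-65467=307732
14. interest=⌊307732·139/10000⌋=4277; principal=70654-4277=66377; balance=307732-66377=241355
15. interest=⌊241355·139/10000⌋=3354; principal=70654-3354=67300; balance=241355-67300=174055
16. interest=⌊174055·139/10000⌋=2419; principal=70654-2419=68235; balance=174055-68235=105820
17. interest=⌊105820·139/10000⌋=1470; principal=70654-1470=69184; balance=105820-69184=36636
18. interest=⌊36636·139/10000⌋=509; principal=min(70654-509,36636)=36636; balance=36636-36636=0

1 15181 55473 1036725
2 14410 56244 980481
3 13628 57026 923455
4 12836 57818 865637
5 12032 58622 807015
6 11217 59437 747578
7 10391 60263 687315
8 9553 61101 626214
9 8704 61950 564264
10 7843 62811 501453
11 6970 63684 437769
12 6084 64570 373199
13 5187 65467 307732
14 4277 66377 241355
15 3354 67300 174055
16 2419 68235 105820
17 1470 69184 36636
18 509 36636 0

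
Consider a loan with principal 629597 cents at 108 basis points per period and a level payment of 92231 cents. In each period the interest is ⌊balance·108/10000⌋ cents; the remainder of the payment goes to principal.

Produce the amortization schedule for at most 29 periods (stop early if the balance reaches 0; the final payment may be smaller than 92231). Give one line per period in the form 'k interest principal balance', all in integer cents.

1. interest=⌊629597·108/10000⌋=6799; principal=92231-6799=85432; balance=629597-85432=544165
2. interest=⌊544165·108/10000⌋=5876; principal=92231-5876=86355; balance=544165-86355=457810
3. interest=⌊457810·108/10000⌋=4944; principal=92231-4944=87287; balance=457810-87287=370523
4. interest=⌊370523·108/10000⌋=4001; principal=92231-4001=88230; balance=370523-88230=282293
5. interest=⌊282293·108/10000⌋=3048; principal=92231-3048=89183; balance=282293-89183=193110
6. interest=⌊193110·108/10000⌋=2085; principal=92231-2085=90146; balance=193110-90146=102964
7. interest=⌊102964·108/10000⌋=1112; principal=92231-1112=91119; balance=102964-91119=11845
8. interest=⌊11845·108/10000⌋=127; principal=min(92231-127,11845)=11845; balance=11845-11845=0

1 6799 85432 544165
2 5876 86355 457810
3 4944 87287 370523
4 4001 88230 282293
5 3048 89183 193110
6 2085 90146 102964
7 1112 91119 11845
8 127 11845 0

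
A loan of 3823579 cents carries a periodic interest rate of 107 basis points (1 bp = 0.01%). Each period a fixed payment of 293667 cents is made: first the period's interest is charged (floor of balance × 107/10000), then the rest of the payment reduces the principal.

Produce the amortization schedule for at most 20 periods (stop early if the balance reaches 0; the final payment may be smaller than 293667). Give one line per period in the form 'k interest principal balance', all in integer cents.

1 40912 252755 3570824
2 38207 255460 3315364
3 35474 258193 3057171
4 32711 260956 2796215
5 29919 263748 2532467
6 27097 266570 2265897
7 24245 269422 1996475
8 21362 272305 1724170
9 18448 275219 1448951
10 15503 278164 1170787
11 12527 281140 889647
12 9519 284148 605499
13 6478 287189 318310
14 3405 290262 28048
15 300 28048 0

1. interest=⌊3823579·107/10000⌋=40912; principal=293667-40912=252755; balance=3823579-252755=3570824
2. interest=⌊3570824·107/10000⌋=38207; principal=293667-38207=255460; balance=3570824-255460=3315364
3. interest=⌊3315364·107/10000⌋=35474; principal=293667-35474=258193; balance=3315364-258193=3057171
4. interest=⌊3057171·107/10000⌋=32711; principal=293667-32711=260956; balance=3057171-260956=2796215
5. interest=⌊2796215·107/10000⌋=29919; principal=293667-29919=263748; balance=2796215-263748=2532467
6. interest=⌊2532467·107/10000⌋=27097; principal=293667-27097=266570; balance=2532467-266570=2265897
7. interest=⌊2265897·107/10000⌋=24245; principal=293667-24245=269422; balance=2265897-269422=1996475
8. interest=⌊1996475·107/10000⌋=21362; principal=293667-21362=272305; balance=1996475-272305=1724170
9. interest=⌊1724170·107/10000⌋=18448; principal=293667-18448=275219; balance=1724170-275219=1448951
10. interest=⌊1448951·107/10000⌋=15503; principal=293667-15503=278164; balance=1448951-278164=1170787
11. interest=⌊1170787·107/10000⌋=12527; principal=293667-12527=281140; balance=1170787-281140=889647
12. interest=⌊889647·107/10000⌋=9519; principal=293667-9519=284148; balance=889647-284148=605499
13. interest=⌊605499·107/10000⌋=6478; principal=293667-6478=287189; balance=605499-287189=318310
14. interest=⌊318310·107/10000⌋=3405; principal=293667-3405=290262; balance=318310-290262=28048
15. interest=⌊28048·107/10000⌋=300; principal=min(293667-300,28048)=28048; balance=28048-28048=0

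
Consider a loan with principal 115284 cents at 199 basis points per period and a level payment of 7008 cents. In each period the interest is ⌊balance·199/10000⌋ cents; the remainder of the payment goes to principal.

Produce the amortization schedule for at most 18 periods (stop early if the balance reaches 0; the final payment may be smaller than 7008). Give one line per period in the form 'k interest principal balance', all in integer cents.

1. interest=⌊115284·199/10000⌋=2294; principal=7008-2294=4714; balance=115284-4714=110570
2. interest=⌊110570·199/10000⌋=2200; principal=7008-2200=4808; balance=110570-4808=105762
3. interest=⌊105762·199/10000⌋=2104; principal=7008-2104=4904; balance=105762-4904=100858
4. interest=⌊100858·199/10000⌋=2007; principal=7008-2007=5001; balance=100858-5001=95857
5. interest=⌊95857·199/10000⌋=1907; principal=7008-1907=5101; balance=95857-5101=90756
6. interest=⌊90756·199/10000⌋=1806; principal=7008-1806=5202; balance=90756-5202=85554
7. interest=⌊85554·199/10000⌋=1702; principal=7008-1702=5306; balance=85554-5306=80248
8. interest=⌊80248·199/10000⌋=1596; principal=7008-1596=5412; balance=80248-5412=74836
9. interest=⌊74836·199/10000⌋=1489; principal=7008-1489=5519; balance=74836-5519=69317
10. interest=⌊69317·199/10000⌋=1379; principal=7008-1379=5629; balance=69317-5629=63688
11. interest=⌊63688·199/10000⌋=1267; principal=7008-1267=5741; balance=63688-5741=57947
12. interest=⌊57947·199/10000⌋=1153; principal=7008-1153=5855; balance=57947-5855=52092
13. interest=⌊52092·199/10000⌋=1036; principal=7008-1036=5972; balance=52092-5972=46120
14. interest=⌊46120·199/10000⌋=917; principal=7008-917=6091; balance=46120-6091=40029
15. interest=⌊40029·199/10000⌋=796; principal=7008-796=6212; balance=40029-6212=33817
16. interest=⌊33817·199/10000⌋=672; principal=7008-672=6336; balance=33817-6336=27481
17. interest=⌊27481·199/10000⌋=546; principal=7008-546=6462; balance=27481-6462=21019
18. interest=⌊21019·199/10000⌋=418; principal=7008-418=6590; balance=21019-6590=14429

1 2294 4714 110570
2 2200 4808 105762
3 2104 4904 100858
4 2007 5001 95857
5 1907 5101 90756
6 1806 5202 85554
7 1702 5306 80248
8 1596 5412 74836
9 1489 5519 69317
10 1379 5629 63688
11 1267 5741 57947
12 1153 5855 52092
13 1036 5972 46120
14 917 6091 40029
15 796 6212 33817
16 672 6336 27481
17 546 6462 21019
18 418 6590 14429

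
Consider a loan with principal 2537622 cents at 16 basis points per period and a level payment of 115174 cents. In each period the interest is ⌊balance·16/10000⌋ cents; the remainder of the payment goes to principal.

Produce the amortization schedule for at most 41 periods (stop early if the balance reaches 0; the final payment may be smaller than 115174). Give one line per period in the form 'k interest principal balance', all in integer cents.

1. interest=⌊2537622·16/10000⌋=4060; principal=115174-4060=111114; balance=2537622-111114=2426508
2. interest=⌊2426508·16/10000⌋=3882; principal=115174-3882=111292; balance=2426508-111292=2315216
3. interest=⌊2315216·16/10000⌋=3704; principal=115174-3704=111470; balance=2315216-111470=2203746
4. interest=⌊2203746·16/10000⌋=3525; principal=115174-3525=111649; balance=2203746-111649=2092097
5. interest=⌊2092097·16/10000⌋=3347; principal=115174-3347=111827; balance=2092097-111827=1980270
6. interest=⌊1980270·16/10000⌋=3168; principal=115174-3168=112006; balance=1980270-112006=1868264
7. interest=⌊1868264·16/10000⌋=2989; principal=115174-2989=112185; balance=1868264-112185=1756079
8. interest=⌊1756079·16/10000⌋=2809; principal=115174-2809=112365; balance=1756079-112365=1643714
9. interest=⌊1643714·16/10000⌋=2629; principal=115174-2629=112545; balance=1643714-112545=1531169
10. interest=⌊1531169·16/10000⌋=2449; principal=115174-2449=112725; balance=1531169-112725=1418444
11. interest=⌊1418444·16/10000⌋=2269; principal=115174-2269=112905; balance=1418444-112905=1305539
12. interest=⌊1305539·16/10000⌋=2088; principal=115174-2088=113086; balance=1305539-113086=1192453
13. interest=⌊1192453·16/10000⌋=1907; principal=115174-1907=113267; balance=1192453-113267=1079186
14. interest=⌊1079186·16/10000⌋=1726; principal=115174-1726=113448; balance=1079186-113448=965738
15. interest=⌊965738·16/10000⌋=1545; principal=115174-1545=113629; balance=965738-113629=852109
16. interest=⌊852109·16/10000⌋=1363; principal=115174-1363=113811; balance=852109-113811=738298
17. interest=⌊738298·16/10000⌋=1181; principal=115174-1181=113993; balance=738298-113993=624305
18. interest=⌊624305·16/10000⌋=998; principal=115174-998=114176; balance=624305-114176=510129
19. interest=⌊510129·16/10000⌋=816; principal=115174-816=114358; balance=510129-114358=395771
20. interest=⌊395771·16/10000⌋=633; principal=115174-633=114541; balance=395771-114541=281230
21. interest=⌊281230·16/10000⌋=449; principal=115174-449=114725; balance=281230-114725=166505
22. interest=⌊166505·16/10000⌋=266; principal=115174-266=114908; balance=166505-114908=51597
23. interest=⌊51597·16/10000⌋=82; principal=min(115174-82,51597)=51597; balance=51597-51597=0

1 4060 111114 2426508
2 3882 111292 2315216
3 3704 111470 2203746
4 3525 111649 2092097
5 3347 111827 1980270
6 3168 112006 1868264
7 2989 112185 1756079
8 2809 112365 1643714
9 2629 112545 1531169
10 2449 112725 1418444
11 2269 112905 1305539
12 2088 113086 1192453
13 1907 113267 1079186
14 1726 113448 965738
15 1545 113629 852109
16 1363 113811 738298
17 1181 113993 624305
18 998 114176 510129
19 816 114358 395771
20 633 114541 281230
21 449 114725 166505
22 266 114908 51597
23 82 51597 0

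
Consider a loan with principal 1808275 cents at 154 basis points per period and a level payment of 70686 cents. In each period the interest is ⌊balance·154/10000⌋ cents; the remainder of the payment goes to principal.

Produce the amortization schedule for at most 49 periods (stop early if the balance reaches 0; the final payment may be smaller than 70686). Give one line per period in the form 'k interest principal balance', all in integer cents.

1 27847 42839 1765436
2 27187 43499 1721937
3 26517 44169 1677768
4 25837 44849 1632919
5 25146 45540 1587379
6 24445 46241 1541138
7 23733 46953 1494185
8 23010 47676 1446509
9 22276 48410 1398099
10 21530 49156 1348943
11 20773 49913 1299030
12 20005 50681 1248349
13 19224 51462 1196887
14 18432 52254 1144633
15 17627 53059 1091574
16 16810 53876 1037698
17 15980 54706 982992
18 15138 55548 927444
19 14282 56404 871040
20 13414 57272 813768
21 12532 58154 755614
22 11636 59050 696564
23 10727 59959 636605
24 9803 60883 575722
25 8866 61820 513902
26 7914 62772 451130
27 6947 63739 387391
28 5965 64721 322670
29 4969 65717 256953
30 3957 66729 190224
31 2929 67757 122467
32 1885 68801 53666
33 826 53666 0

1. interest=⌊1808275·154/10000⌋=27847; principal=70686-27847=42839; balance=1808275-42839=1765436
2. interest=⌊1765436·154/10000⌋=27187; principal=70686-27187=43499; balance=1765436-43499=1721937
3. interest=⌊1721937·154/10000⌋=26517; principal=70686-26517=44169; balance=1721937-44169=1677768
4. interest=⌊1677768·154/10000⌋=25837; principal=70686-25837=44849; balance=1677768-44849=1632919
5. interest=⌊1632919·154/10000⌋=25146; principal=70686-25146=45540; balance=1632919-45540=1587379
6. interest=⌊1587379·154/10000⌋=24445; principal=70686-24445=46241; balance=1587379-46241=1541138
7. interest=⌊1541138·154/10000⌋=23733; principal=70686-23733=46953; balance=1541138-46953=1494185
8. interest=⌊1494185·154/10000⌋=23010; principal=70686-23010=47676; balance=1494185-47676=1446509
9. interest=⌊1446509·154/10000⌋=22276; principal=70686-22276=48410; balance=1446509-48410=1398099
10. interest=⌊1398099·154/10000⌋=21530; principal=70686-21530=49156; balance=1398099-49156=1348943
11. interest=⌊1348943·154/10000⌋=20773; principal=70686-20773=49913; balance=1348943-49913=1299030
12. interest=⌊1299030·154/10000⌋=20005; principal=70686-20005=50681; balance=1299030-50681=1248349
13. interest=⌊1248349·154/10000⌋=19224; principal=70686-19224=51462; balance=1248349-51462=1196887
14. interest=⌊1196887·154/10000⌋=18432; principal=70686-18432=52254; balance=1196887-52254=1144633
15. interest=⌊1144633·154/10000⌋=17627; principal=70686-17627=53059; balance=1144633-53059=1091574
16. interest=⌊1091574·154/10000⌋=16810; principal=70686-16810=53876; balance=1091574-53876=1037698
17. interest=⌊1037698·154/10000⌋=15980; principal=70686-15980=54706; balance=1037698-54706=982992
18. interest=⌊982992·154/10000⌋=15138; principal=70686-15138=55548; balance=982992-55548=927444
19. interest=⌊927444·154/10000⌋=14282; principal=70686-14282=56404; balance=927444-56404=871040
20. interest=⌊871040·154/10000⌋=13414; principal=70686-13414=57272; balance=871040-57272=813768
21. interest=⌊813768·154/10000⌋=12532; principal=70686-12532=58154; balance=813768-58154=755614
22. interest=⌊755614·154/10000⌋=11636; principal=70686-11636=59050; balance=755614-59050=696564
23. interest=⌊696564·154/10000⌋=10727; principal=70686-10727=59959; balance=696564-59959=636605
24. interest=⌊636605·154/10000⌋=9803; principal=70686-9803=60883; balance=636605-60883=575722
25. interest=⌊575722·154/10000⌋=8866; principal=70686-8866=61820; balance=575722-61820=513902
26. interest=⌊513902·154/10000⌋=7914; principal=70686-7914=62772; balance=513902-62772=451130
27. interest=⌊451130·154/10000⌋=6947; principal=70686-6947=63739; balance=451130-63739=387391
28. interest=⌊387391·154/10000⌋=5965; principal=70686-5965=64721; balance=387391-64721=322670
29. interest=⌊322670·154/10000⌋=4969; principal=70686-4969=65717; balance=322670-65717=256953
30. interest=⌊256953·154/10000⌋=3957; principal=70686-3957=66729; balance=256953-66729=190224
31. interest=⌊190224·154/10000⌋=2929; principal=70686-2929=67757; balance=190224-67757=122467
32. interest=⌊122467·154/10000⌋=1885; principal=70686-1885=68801; balance=122467-68801=53666
33. interest=⌊53666·154/10000⌋=826; principal=min(70686-826,53666)=53666; balance=53666-53666=0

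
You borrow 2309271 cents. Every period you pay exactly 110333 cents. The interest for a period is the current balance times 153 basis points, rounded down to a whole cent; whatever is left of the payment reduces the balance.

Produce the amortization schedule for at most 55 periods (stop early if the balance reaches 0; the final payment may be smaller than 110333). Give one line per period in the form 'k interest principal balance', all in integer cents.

1. interest=⌊2309271·153/10000⌋=35331; principal=110333-35331=75002; balance=2309271-75002=2234269
2. interest=⌊2234269·153/10000⌋=34184; principal=110333-34184=76149; balance=2234269-76149=2158120
3. interest=⌊2158120·153/10000⌋=33019; principal=110333-33019=77314; balance=2158120-77314=2080806
4. interest=⌊2080806·153/10000⌋=31836; principal=110333-31836=78497; balance=2080806-78497=2002309
5. interest=⌊2002309·153/10000⌋=30635; principal=110333-30635=79698; balance=2002309-79698=1922611
6. interest=⌊1922611·153/10000⌋=29415; principal=110333-29415=80918; balance=1922611-80918=1841693
7. interest=⌊1841693·153/10000⌋=28177; principal=110333-28177=82156; balance=1841693-82156=1759537
8. interest=⌊1759537·153/10000⌋=26920; principal=110333-26920=83413; balance=1759537-83413=1676124
9. interest=⌊1676124·153/10000⌋=25644; principal=110333-25644=84689; balance=1676124-84689=1591435
10. interest=⌊1591435·153/10000⌋=24348; principal=110333-24348=85985; balance=1591435-85985=1505450
11. interest=⌊1505450·153/10000⌋=23033; principal=110333-23033=87300; balance=1505450-87300=1418150
12. interest=⌊1418150·153/10000⌋=21697; principal=110333-21697=88636; balance=1418150-88636=1329514
13. interest=⌊1329514·153/10000⌋=20341; principal=110333-20341=89992; balance=1329514-89992=1239522
14. interest=⌊1239522·153/10000⌋=18964; principal=110333-18964=91369; balance=1239522-91369=1148153
15. interest=⌊1148153·153/10000⌋=17566; principal=110333-17566=92767; balance=1148153-92767=1055386
16. interest=⌊1055386·153/10000⌋=16147; principal=110333-16147=94186; balance=1055386-94186=961200
17. interest=⌊961200·153/10000⌋=14706; principal=110333-14706=95627; balance=961200-95627=865573
18. interest=⌊865573·153/10000⌋=13243; principal=110333-13243=97090; balance=865573-97090=768483
19. interest=⌊768483·153/10000⌋=11757; principal=110333-11757=98576; balance=768483-98576=669907
20. interest=⌊669907·153/10000⌋=10249; principal=110333-10249=100084; balance=669907-100084=569823
21. interest=⌊569823·153/10000⌋=8718; principal=110333-8718=101615; balance=569823-101615=468208
22. interest=⌊468208·153/10000⌋=7163; principal=110333-7163=103170; balance=468208-103170=365038
23. interest=⌊365038·153/10000⌋=5585; principal=110333-5585=104748; balance=365038-104748=260290
24. interest=⌊260290·153/10000⌋=3982; principal=110333-3982=106351; balance=260290-106351=153939
25. interest=⌊153939·153/10000⌋=2355; principal=110333-2355=107978; balance=153939-107978=45961
26. interest=⌊45961·153/10000⌋=703; principal=min(110333-703,45961)=45961; balance=45961-45961=0

1 35331 75002 2234269
2 34184 76149 2158120
3 33019 77314 2080806
4 31836 78497 2002309
5 30635 79698 1922611
6 29415 80918 1841693
7 28177 82156 1759537
8 26920 83413 1676124
9 25644 84689 1591435
10 24348 85985 1505450
11 23033 87300 1418150
12 21697 88636 1329514
13 20341 89992 1239522
14 18964 91369 1148153
15 17566 92767 1055386
16 16147 94186 961200
17 14706 95627 865573
18 13243 97090 768483
19 11757 98576 669907
20 10249 100084 569823
21 8718 101615 468208
22 7163 103170 365038
23 5585 104748 260290
24 3982 106351 153939
25 2355 107978 45961
26 703 45961 0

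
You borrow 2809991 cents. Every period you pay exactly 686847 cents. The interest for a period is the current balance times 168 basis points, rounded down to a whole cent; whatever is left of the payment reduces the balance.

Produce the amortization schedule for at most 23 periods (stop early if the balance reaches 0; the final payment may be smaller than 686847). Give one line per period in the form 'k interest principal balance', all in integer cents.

1 47207 639640 2170351
2 36461 650386 1519965
3 25535 661312 858653
4 14425 672422 186231
5 3128 186231 0

1. interest=⌊2809991·168/10000⌋=47207; principal=686847-47207=639640; balance=2809991-639640=2170351
2. interest=⌊2170351·168/10000⌋=36461; principal=686847-36461=650386; balance=2170351-650386=1519965
3. interest=⌊1519965·168/10000⌋=25535; principal=686847-25535=661312; balance=1519965-661312=858653
4. interest=⌊858653·168/10000⌋=14425; principal=686847-14425=672422; balance=858653-672422=186231
5. interest=⌊186231·168/10000⌋=3128; principal=min(686847-3128,186231)=186231; balance=186231-186231=0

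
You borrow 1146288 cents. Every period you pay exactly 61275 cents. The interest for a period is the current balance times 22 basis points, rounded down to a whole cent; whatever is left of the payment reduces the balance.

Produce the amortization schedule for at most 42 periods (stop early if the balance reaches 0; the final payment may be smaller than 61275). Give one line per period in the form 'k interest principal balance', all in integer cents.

1. interest=⌊1146288·22/10000⌋=2521; principal=61275-2521=58754; balance=1146288-58754=1087534
2. interest=⌊1087534·22/10000⌋=2392; principal=61275-2392=58883; balance=1087534-58883=1028651
3. interest=⌊1028651·22/10000⌋=2263; principal=61275-2263=59012; balance=1028651-59012=969639
4. interest=⌊969639·22/10000⌋=2133; principal=61275-2133=59142; balance=969639-59142=910497
5. interest=⌊910497·22/10000⌋=2003; principal=61275-2003=59272; balance=910497-59272=851225
6. interest=⌊851225·22/10000⌋=1872; principal=61275-1872=59403; balance=851225-59403=791822
7. interest=⌊791822·22/10000⌋=1742; principal=61275-1742=59533; balance=791822-59533=732289
8. interest=⌊732289·22/10000⌋=1611; principal=61275-1611=59664; balance=732289-59664=672625
9. interest=⌊672625·22/10000⌋=1479; principal=61275-1479=59796; balance=672625-59796=612829
10. interest=⌊612829·22/10000⌋=1348; principal=61275-1348=59927; balance=612829-59927=552902
11. interest=⌊552902·22/10000⌋=1216; principal=61275-1216=60059; balance=552902-60059=492843
12. interest=⌊492843·22/10000⌋=1084; principal=61275-1084=60191; balance=492843-60191=432652
13. interest=⌊432652·22/10000⌋=951; principal=61275-951=60324; balance=432652-60324=372328
14. interest=⌊372328·22/10000⌋=819; principal=61275-819=60456; balance=372328-60456=311872
15. interest=⌊311872·22/10000⌋=686; principal=61275-686=60589; balance=311872-60589=251283
16. interest=⌊251283·22/10000⌋=552; principal=61275-552=60723; balance=251283-60723=190560
17. interest=⌊190560·22/10000⌋=419; principal=61275-419=60856; balance=190560-60856=129704
18. interest=⌊129704·22/10000⌋=285; principal=61275-285=60990; balance=129704-60990=68714
19. interest=⌊68714·22/10000⌋=151; principal=61275-151=61124; balance=68714-61124=7590
20. interest=⌊7590·22/10000⌋=16; principal=min(61275-16,7590)=7590; balance=7590-7590=0

1 2521 58754 1087534
2 2392 58883 1028651
3 2263 59012 969639
4 2133 59142 910497
5 2003 59272 851225
6 1872 59403 791822
7 1742 59533 732289
8 1611 59664 672625
9 1479 59796 612829
10 1348 59927 552902
11 1216 60059 492843
12 1084 60191 432652
13 951 60324 372328
14 819 60456 311872
15 686 60589 251283
16 552 60723 190560
17 419 60856 129704
18 285 60990 68714
19 151 61124 7590
20 16 7590 0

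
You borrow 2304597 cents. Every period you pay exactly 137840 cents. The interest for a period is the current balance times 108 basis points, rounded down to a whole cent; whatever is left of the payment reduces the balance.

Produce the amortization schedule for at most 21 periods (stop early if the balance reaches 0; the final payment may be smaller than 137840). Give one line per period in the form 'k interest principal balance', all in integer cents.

1 24889 112951 2191646
2 23669 114171 2077475
3 22436 115404 1962071
4 21190 116650 1845421
5 19930 117910 1727511
6 18657 119183 1608328
7 17369 120471 1487857
8 16068 121772 1366085
9 14753 123087 1242998
10 13424 124416 1118582
11 12080 125760 992822
12 10722 127118 865704
13 9349 128491 737213
14 7961 129879 607334
15 6559 131281 476053
16 5141 132699 343354
17 3708 134132 209222
18 2259 135581 73641
19 795 73641 0

1. interest=⌊2304597·108/10000⌋=24889; principal=137840-24889=112951; balance=2304597-112951=2191646
2. interest=⌊2191646·108/10000⌋=23669; principal=137840-23669=114171; balance=2191646-114171=2077475
3. interest=⌊2077475·108/10000⌋=22436; principal=137840-22436=115404; balance=2077475-115404=1962071
4. interest=⌊1962071·108/10000⌋=21190; principal=137840-21190=116650; balance=1962071-116650=1845421
5. interest=⌊1845421·108/10000⌋=19930; principal=137840-19930=117910; balance=1845421-117910=1727511
6. interest=⌊1727511·108/10000⌋=18657; principal=137840-18657=119183; balance=1727511-119183=1608328
7. interest=⌊1608328·108/10000⌋=17369; principal=137840-17369=120471; balance=1608328-120471=1487857
8. interest=⌊1487857·108/10000⌋=16068; principal=137840-16068=121772; balance=1487857-121772=1366085
9. interest=⌊1366085·108/10000⌋=14753; principal=137840-14753=123087; balance=1366085-123087=1242998
10. interest=⌊1242998·108/10000⌋=13424; principal=137840-13424=124416; balance=1242998-124416=1118582
11. interest=⌊1118582·108/10000⌋=12080; principal=137840-12080=125760; balance=1118582-125760=992822
12. interest=⌊992822·108/10000⌋=10722; principal=137840-10722=127118; balance=992822-127118=865704
13. interest=⌊865704·108/10000⌋=9349; principal=137840-9349=128491; balance=865704-128491=737213
14. interest=⌊737213·108/10000⌋=7961; principal=137840-7961=129879; balance=737213-129879=607334
15. interest=⌊607334·108/10000⌋=6559; principal=137840-6559=131281; balance=607334-131281=476053
16. interest=⌊476053·108/10000⌋=5141; principal=137840-5141=132699; balance=476053-132699=343354
17. interest=⌊343354·108/10000⌋=3708; principal=137840-3708=134132; balance=343354-134132=209222
18. interest=⌊209222·108/10000⌋=2259; principal=137840-2259=135581; balance=209222-135581=73641
19. interest=⌊73641·108/10000⌋=795; principal=min(137840-795,73641)=73641; balance=73641-73641=0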